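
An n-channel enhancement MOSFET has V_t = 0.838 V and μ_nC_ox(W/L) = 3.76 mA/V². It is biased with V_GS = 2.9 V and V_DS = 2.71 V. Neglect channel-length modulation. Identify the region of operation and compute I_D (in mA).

V_ov = V_GS − V_t = 2.9 − 0.838 = 2.06 V.
Since V_DS = 2.71 V ≥ V_ov = 2.06 V, the device is in saturation.
I_D = ½ k_n V_ov² = 0.5 × 3.76 × 2.06² = 7.99 mA.

Saturation; I_D = 7.99 mA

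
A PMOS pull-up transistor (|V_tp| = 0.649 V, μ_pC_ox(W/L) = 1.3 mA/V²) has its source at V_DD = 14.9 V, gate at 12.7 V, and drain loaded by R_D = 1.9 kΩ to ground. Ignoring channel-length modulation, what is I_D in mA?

I_D = 1.56 mA

V_SG = V_DD − V_G = 14.9 − 12.7 = 2.2 V, so V_ov = 2.2 − 0.649 = 1.55 V.
Assume saturation: I_D = ½ k_p V_ov² = 0.5 × 1.3 × 1.55² = 1.56 mA, giving V_SD = V_DD − I_D R_D = 14.9 − 1.56 × 1.9 = 11.9 V.
V_SD = 11.9 V ≥ V_ov = 1.55 V, confirming saturation.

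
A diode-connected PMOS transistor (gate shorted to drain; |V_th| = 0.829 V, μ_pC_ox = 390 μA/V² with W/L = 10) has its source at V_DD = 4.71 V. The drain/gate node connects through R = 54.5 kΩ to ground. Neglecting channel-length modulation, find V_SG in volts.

With gate tied to drain, V_SG = V_SD ≥ V_SG − |V_th|, so the device is in saturation.
k_p = μ_pC_ox · (W/L) = 3.9 mA/V².
KCL at the drain: ½ k_p (V_SG − |V_th|)² = (V_DD − V_SG)/R.
Let x = V_SG − 0.829. Then 106 x² + x − 3.881 = 0, giving x = 0.186 V (positive root), so V_SG = 1.02 V.
I_D = (V_DD − V_SG)/R = (4.71 − 1.02) / 54.5 = 0.0678 mA.

V_SG = 1.02 V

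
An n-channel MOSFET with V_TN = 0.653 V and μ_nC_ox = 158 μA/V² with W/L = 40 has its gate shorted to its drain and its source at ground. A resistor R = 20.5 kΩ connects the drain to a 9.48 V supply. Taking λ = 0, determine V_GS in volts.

With gate tied to drain, V_GS = V_DS ≥ V_GS − V_TN, so the device is in saturation.
k_n = μ_nC_ox · (W/L) = 6.32 mA/V².
KCL at the drain: ½ k_n (V_GS − V_TN)² = (V_DD − V_GS)/R.
Let x = V_GS − 0.653. Then 64.8 x² + x − 8.827 = 0, giving x = 0.361 V (positive root), so V_GS = 1.01 V.
I_D = (V_DD − V_GS)/R = (9.48 − 1.01) / 20.5 = 0.413 mA.

V_GS = 1.01 V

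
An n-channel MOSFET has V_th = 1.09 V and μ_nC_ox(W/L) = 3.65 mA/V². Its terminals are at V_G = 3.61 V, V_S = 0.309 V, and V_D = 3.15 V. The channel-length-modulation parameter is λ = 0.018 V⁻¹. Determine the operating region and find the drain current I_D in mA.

V_GS = V_G − V_S = 3.61 − 0.309 = 3.3 V; V_DS = V_D − V_S = 3.15 − 0.309 = 2.84 V.
V_ov = V_GS − V_th = 3.3 − 1.09 = 2.21 V.
Since V_DS = 2.84 V ≥ V_ov = 2.21 V, the device is in saturation.
I_D = ½ k_n V_ov² (1 + λ V_DS) = 0.5 × 3.65 × 2.21² × (1 + 0.018 × 2.84) = 9.38 mA.

Saturation; I_D = 9.38 mA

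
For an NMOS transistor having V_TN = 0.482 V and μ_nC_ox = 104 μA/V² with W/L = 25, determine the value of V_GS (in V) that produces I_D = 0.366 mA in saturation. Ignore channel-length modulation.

k_n = μ_nC_ox · (W/L) = 2.6 mA/V².
In saturation I_D = ½ k_n (V_GS − V_TN)², so V_GS − V_TN = √(2 I_D / k_n) = √(2 × 0.366 / 2.6) = 0.531 V.
V_GS = 0.482 + 0.531 = 1.01 V.

V_GS = 1.01 V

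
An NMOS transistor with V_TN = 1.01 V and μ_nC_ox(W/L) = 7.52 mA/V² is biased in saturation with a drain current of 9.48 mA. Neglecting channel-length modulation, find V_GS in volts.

V_GS = 2.60 V

In saturation I_D = ½ k_n (V_GS − V_TN)², so V_GS − V_TN = √(2 I_D / k_n) = √(2 × 9.48 / 7.52) = 1.59 V.
V_GS = 1.01 + 1.59 = 2.6 V.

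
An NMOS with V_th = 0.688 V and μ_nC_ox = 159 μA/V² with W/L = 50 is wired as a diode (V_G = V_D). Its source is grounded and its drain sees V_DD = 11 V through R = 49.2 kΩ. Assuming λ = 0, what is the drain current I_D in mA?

With gate tied to drain, V_GS = V_DS ≥ V_GS − V_th, so the device is in saturation.
k_n = μ_nC_ox · (W/L) = 7.95 mA/V².
KCL at the drain: ½ k_n (V_GS − V_th)² = (V_DD − V_GS)/R.
Let x = V_GS − 0.688. Then 196 x² + x − 10.31 = 0, giving x = 0.227 V (positive root), so V_GS = 0.915 V.
I_D = (V_DD − V_GS)/R = (11 − 0.915) / 49.2 = 0.205 mA.

I_D = 0.205 mA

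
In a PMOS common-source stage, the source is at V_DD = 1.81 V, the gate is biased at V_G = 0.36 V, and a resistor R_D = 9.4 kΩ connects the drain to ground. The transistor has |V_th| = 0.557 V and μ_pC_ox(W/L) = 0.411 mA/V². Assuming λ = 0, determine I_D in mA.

I_D = 0.136 mA

V_SG = V_DD − V_G = 1.81 − 0.36 = 1.45 V, so V_ov = 1.45 − 0.557 = 0.893 V.
Assume saturation: I_D = ½ k_p V_ov² = 0.5 × 0.411 × 0.893² = 0.164 mA, giving V_SD = V_DD − I_D R_D = 1.81 − 0.164 × 9.4 = 0.27 V.
But 0.27 V < V_ov = 0.893 V, so the device is actually in triode.
In triode I_D = k_p[V_ov V_SD − ½ V_SD²] and I_D = (V_DD − V_SD)/R_D. Equating: 1.93 V_SD² − 4.45 V_SD + 1.81 = 0, giving V_SD = 0.528 V (the root below V_ov).
I_D = (1.81 − 0.528) / 9.4 = 0.136 mA.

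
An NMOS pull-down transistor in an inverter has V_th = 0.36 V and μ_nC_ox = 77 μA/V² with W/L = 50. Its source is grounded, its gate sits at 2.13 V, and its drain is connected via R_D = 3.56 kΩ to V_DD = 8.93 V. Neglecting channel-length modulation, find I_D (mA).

V_GS = V_G = 2.13 V, so V_ov = 2.13 − 0.36 = 1.77 V.
k_n = μ_nC_ox · (W/L) = 3.85 mA/V².
Assume saturation: I_D = ½ k_n V_ov² = 0.5 × 3.85 × 1.77² = 6.03 mA, giving V_DS = V_DD − I_D R_D = 8.93 − 6.03 × 3.56 = -12.5 V.
But -12.5 V < V_ov = 1.77 V, so the device is actually in triode.
In triode I_D = k_n[V_ov V_DS − ½ V_DS²] and I_D = (V_DD − V_DS)/R_D. Equating: 6.85 V_DS² − 25.26 V_DS + 8.93 = 0, giving V_DS = 0.396 V (the root below V_ov).
I_D = (8.93 − 0.396) / 3.56 = 2.4 mA.

I_D = 2.40 mA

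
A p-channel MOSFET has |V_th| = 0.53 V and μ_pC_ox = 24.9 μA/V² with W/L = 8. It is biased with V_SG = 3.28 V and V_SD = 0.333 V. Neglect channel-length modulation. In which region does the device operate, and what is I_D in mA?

Triode; I_D = 0.171 mA

k_p = μ_pC_ox · (W/L) = 0.1992 mA/V².
V_ov = V_SG − |V_th| = 3.28 − 0.53 = 2.75 V.
Since V_SD = 0.333 V < V_ov = 2.75 V, the device is in the triode region.
I_D = k_p [V_ov · V_SD − ½ V_SD²] = 0.1992 × [2.75 × 0.333 − 0.5 × 0.333²] = 0.171 mA.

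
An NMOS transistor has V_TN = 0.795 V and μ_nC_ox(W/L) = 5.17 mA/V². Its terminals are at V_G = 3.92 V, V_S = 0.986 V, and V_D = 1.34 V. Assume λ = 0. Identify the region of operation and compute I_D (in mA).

V_GS = V_G − V_S = 3.92 − 0.986 = 2.93 V; V_DS = V_D − V_S = 1.34 − 0.986 = 0.354 V.
V_ov = V_GS − V_TN = 2.93 − 0.795 = 2.14 V.
Since V_DS = 0.354 V < V_ov = 2.14 V, the device is in the triode region.
I_D = k_n [V_ov · V_DS − ½ V_DS²] = 5.17 × [2.14 × 0.354 − 0.5 × 0.354²] = 3.59 mA.

Triode; I_D = 3.59 mA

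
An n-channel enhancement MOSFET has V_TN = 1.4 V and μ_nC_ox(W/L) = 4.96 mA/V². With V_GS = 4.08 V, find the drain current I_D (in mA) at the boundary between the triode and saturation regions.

At the boundary V_DS = V_ov = V_GS − V_TN = 4.08 − 1.4 = 2.68 V.
I_D = ½ k_n V_ov² = 0.5 × 4.96 × 2.68² = 17.8 mA.

I_D = 17.8 mA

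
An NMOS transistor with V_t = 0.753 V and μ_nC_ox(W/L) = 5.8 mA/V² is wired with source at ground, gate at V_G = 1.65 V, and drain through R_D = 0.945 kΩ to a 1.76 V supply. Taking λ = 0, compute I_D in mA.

V_GS = V_G = 1.65 V, so V_ov = 1.65 − 0.753 = 0.897 V.
Assume saturation: I_D = ½ k_n V_ov² = 0.5 × 5.8 × 0.897² = 2.33 mA, giving V_DS = V_DD − I_D R_D = 1.76 − 2.33 × 0.945 = -0.445 V.
But -0.445 V < V_ov = 0.897 V, so the device is actually in triode.
In triode I_D = k_n[V_ov V_DS − ½ V_DS²] and I_D = (V_DD − V_DS)/R_D. Equating: 2.74 V_DS² − 5.916 V_DS + 1.76 = 0, giving V_DS = 0.356 V (the root below V_ov).
I_D = (1.76 − 0.356) / 0.945 = 1.49 mA.

I_D = 1.49 mA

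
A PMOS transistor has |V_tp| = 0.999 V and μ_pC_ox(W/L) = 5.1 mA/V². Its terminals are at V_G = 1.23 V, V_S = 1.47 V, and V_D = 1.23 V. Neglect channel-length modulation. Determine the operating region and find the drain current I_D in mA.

V_SG = V_S − V_G = 1.47 − 1.23 = 0.24 V; V_SD = V_S − V_D = 1.47 − 1.23 = 0.24 V.
V_SG = 0.24 V < |V_tp| = 0.999 V, so the transistor is in cutoff.

Cutoff; I_D = 0 mA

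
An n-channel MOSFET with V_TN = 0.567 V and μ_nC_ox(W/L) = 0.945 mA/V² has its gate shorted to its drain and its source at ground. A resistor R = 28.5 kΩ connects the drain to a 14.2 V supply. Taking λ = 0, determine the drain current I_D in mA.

I_D = 0.444 mA

With gate tied to drain, V_GS = V_DS ≥ V_GS − V_TN, so the device is in saturation.
KCL at the drain: ½ k_n (V_GS − V_TN)² = (V_DD − V_GS)/R.
Let x = V_GS − 0.567. Then 13.5 x² + x − 13.63 = 0, giving x = 0.97 V (positive root), so V_GS = 1.54 V.
I_D = (V_DD − V_GS)/R = (14.2 − 1.54) / 28.5 = 0.444 mA.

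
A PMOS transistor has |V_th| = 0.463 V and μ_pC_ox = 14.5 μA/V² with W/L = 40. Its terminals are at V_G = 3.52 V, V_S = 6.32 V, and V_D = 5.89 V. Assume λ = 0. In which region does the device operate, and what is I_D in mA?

Triode; I_D = 0.529 mA

V_SG = V_S − V_G = 6.32 − 3.52 = 2.8 V; V_SD = V_S − V_D = 6.32 − 5.89 = 0.43 V.
k_p = μ_pC_ox · (W/L) = 0.58 mA/V².
V_ov = V_SG − |V_th| = 2.8 − 0.463 = 2.34 V.
Since V_SD = 0.43 V < V_ov = 2.34 V, the device is in the triode region.
I_D = k_p [V_ov · V_SD − ½ V_SD²] = 0.58 × [2.34 × 0.43 − 0.5 × 0.43²] = 0.529 mA.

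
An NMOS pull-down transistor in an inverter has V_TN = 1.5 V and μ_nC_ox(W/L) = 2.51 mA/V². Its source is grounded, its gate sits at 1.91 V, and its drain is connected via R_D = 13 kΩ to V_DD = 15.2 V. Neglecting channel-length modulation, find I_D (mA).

V_GS = V_G = 1.91 V, so V_ov = 1.91 − 1.5 = 0.41 V.
Assume saturation: I_D = ½ k_n V_ov² = 0.5 × 2.51 × 0.41² = 0.211 mA, giving V_DS = V_DD − I_D R_D = 15.2 − 0.211 × 13 = 12.5 V.
V_DS = 12.5 V ≥ V_ov = 0.41 V, confirming saturation.

I_D = 0.211 mA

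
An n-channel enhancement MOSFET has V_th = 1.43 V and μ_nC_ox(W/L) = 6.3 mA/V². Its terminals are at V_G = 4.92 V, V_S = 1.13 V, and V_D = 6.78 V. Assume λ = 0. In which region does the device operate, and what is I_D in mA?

V_GS = V_G − V_S = 4.92 − 1.13 = 3.79 V; V_DS = V_D − V_S = 6.78 − 1.13 = 5.65 V.
V_ov = V_GS − V_th = 3.79 − 1.43 = 2.36 V.
Since V_DS = 5.65 V ≥ V_ov = 2.36 V, the device is in saturation.
I_D = ½ k_n V_ov² = 0.5 × 6.3 × 2.36² = 17.5 mA.

Saturation; I_D = 17.5 mA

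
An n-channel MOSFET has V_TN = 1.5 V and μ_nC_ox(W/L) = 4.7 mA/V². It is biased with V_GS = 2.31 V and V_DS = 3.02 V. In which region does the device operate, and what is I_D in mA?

V_ov = V_GS − V_TN = 2.31 − 1.5 = 0.81 V.
Since V_DS = 3.02 V ≥ V_ov = 0.81 V, the device is in saturation.
I_D = ½ k_n V_ov² = 0.5 × 4.7 × 0.81² = 1.54 mA.

Saturation; I_D = 1.54 mA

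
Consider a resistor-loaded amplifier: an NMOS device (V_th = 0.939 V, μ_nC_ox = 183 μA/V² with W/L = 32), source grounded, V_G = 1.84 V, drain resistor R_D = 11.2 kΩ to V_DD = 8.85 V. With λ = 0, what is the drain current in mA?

V_GS = V_G = 1.84 V, so V_ov = 1.84 − 0.939 = 0.901 V.
k_n = μ_nC_ox · (W/L) = 5.856 mA/V².
Assume saturation: I_D = ½ k_n V_ov² = 0.5 × 5.856 × 0.901² = 2.38 mA, giving V_DS = V_DD − I_D R_D = 8.85 − 2.38 × 11.2 = -17.8 V.
But -17.8 V < V_ov = 0.901 V, so the device is actually in triode.
In triode I_D = k_n[V_ov V_DS − ½ V_DS²] and I_D = (V_DD − V_DS)/R_D. Equating: 32.8 V_DS² − 60.09 V_DS + 8.85 = 0, giving V_DS = 0.162 V (the root below V_ov).
I_D = (8.85 − 0.162) / 11.2 = 0.776 mA.

I_D = 0.776 mA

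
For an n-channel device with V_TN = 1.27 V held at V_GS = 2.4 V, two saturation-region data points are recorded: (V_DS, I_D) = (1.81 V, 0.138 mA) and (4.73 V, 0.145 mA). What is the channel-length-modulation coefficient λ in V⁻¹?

With V_GS fixed, I_D ∝ (1 + λ V_DS) in saturation, so I_D2/I_D1 = (1 + λ V_DS2)/(1 + λ V_DS1).
0.145/0.138 = 1.051 = (1 + 4.73 λ)/(1 + 1.81 λ).
Solving: λ (I_D1 V_DS2 − I_D2 V_DS1) = I_D2 − I_D1, so λ = (0.145 − 0.138) / (0.138 × 4.73 − 0.145 × 1.81) = 0.007 / 0.39 = 0.0179 V⁻¹.

λ = 0.0179 V⁻¹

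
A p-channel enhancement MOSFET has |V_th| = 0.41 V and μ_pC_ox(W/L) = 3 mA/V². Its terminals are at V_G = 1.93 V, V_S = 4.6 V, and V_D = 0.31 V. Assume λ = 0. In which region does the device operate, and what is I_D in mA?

V_SG = V_S − V_G = 4.6 − 1.93 = 2.67 V; V_SD = V_S − V_D = 4.6 − 0.31 = 4.29 V.
V_ov = V_SG − |V_th| = 2.67 − 0.41 = 2.26 V.
Since V_SD = 4.29 V ≥ V_ov = 2.26 V, the device is in saturation.
I_D = ½ k_p V_ov² = 0.5 × 3 × 2.26² = 7.66 mA.

Saturation; I_D = 7.66 mA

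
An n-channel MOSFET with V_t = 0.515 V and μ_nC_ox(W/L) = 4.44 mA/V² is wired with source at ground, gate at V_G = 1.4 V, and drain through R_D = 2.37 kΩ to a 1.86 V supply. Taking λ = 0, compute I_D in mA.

V_GS = V_G = 1.4 V, so V_ov = 1.4 − 0.515 = 0.885 V.
Assume saturation: I_D = ½ k_n V_ov² = 0.5 × 4.44 × 0.885² = 1.74 mA, giving V_DS = V_DD − I_D R_D = 1.86 − 1.74 × 2.37 = -2.26 V.
But -2.26 V < V_ov = 0.885 V, so the device is actually in triode.
In triode I_D = k_n[V_ov V_DS − ½ V_DS²] and I_D = (V_DD − V_DS)/R_D. Equating: 5.26 V_DS² − 10.31 V_DS + 1.86 = 0, giving V_DS = 0.201 V (the root below V_ov).
I_D = (1.86 − 0.201) / 2.37 = 0.7 mA.

I_D = 0.700 mA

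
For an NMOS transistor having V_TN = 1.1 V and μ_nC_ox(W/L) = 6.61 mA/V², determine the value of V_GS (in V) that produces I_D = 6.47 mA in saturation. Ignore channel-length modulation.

In saturation I_D = ½ k_n (V_GS − V_TN)², so V_GS − V_TN = √(2 I_D / k_n) = √(2 × 6.47 / 6.61) = 1.4 V.
V_GS = 1.1 + 1.4 = 2.5 V.

V_GS = 2.50 V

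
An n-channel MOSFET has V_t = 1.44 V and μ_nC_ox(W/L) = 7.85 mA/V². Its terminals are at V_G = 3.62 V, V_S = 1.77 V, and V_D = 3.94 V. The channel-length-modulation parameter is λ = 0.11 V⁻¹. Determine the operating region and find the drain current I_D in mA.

V_GS = V_G − V_S = 3.62 − 1.77 = 1.85 V; V_DS = V_D − V_S = 3.94 − 1.77 = 2.17 V.
V_ov = V_GS − V_t = 1.85 − 1.44 = 0.41 V.
Since V_DS = 2.17 V ≥ V_ov = 0.41 V, the device is in saturation.
I_D = ½ k_n V_ov² (1 + λ V_DS) = 0.5 × 7.85 × 0.41² × (1 + 0.11 × 2.17) = 0.817 mA.

Saturation; I_D = 0.817 mA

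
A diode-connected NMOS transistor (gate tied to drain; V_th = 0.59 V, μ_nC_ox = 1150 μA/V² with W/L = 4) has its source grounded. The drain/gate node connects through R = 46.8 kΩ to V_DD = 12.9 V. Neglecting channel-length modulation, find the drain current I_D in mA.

I_D = 0.256 mA

With gate tied to drain, V_GS = V_DS ≥ V_GS − V_th, so the device is in saturation.
k_n = μ_nC_ox · (W/L) = 4.6 mA/V².
KCL at the drain: ½ k_n (V_GS − V_th)² = (V_DD − V_GS)/R.
Let x = V_GS − 0.59. Then 108 x² + x − 12.31 = 0, giving x = 0.334 V (positive root), so V_GS = 0.924 V.
I_D = (V_DD − V_GS)/R = (12.9 − 0.924) / 46.8 = 0.256 mA.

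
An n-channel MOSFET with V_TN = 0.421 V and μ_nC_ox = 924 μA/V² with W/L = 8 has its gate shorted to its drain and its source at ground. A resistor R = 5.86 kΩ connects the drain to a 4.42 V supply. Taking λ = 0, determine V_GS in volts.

V_GS = 0.828 V

With gate tied to drain, V_GS = V_DS ≥ V_GS − V_TN, so the device is in saturation.
k_n = μ_nC_ox · (W/L) = 7.392 mA/V².
KCL at the drain: ½ k_n (V_GS − V_TN)² = (V_DD − V_GS)/R.
Let x = V_GS − 0.421. Then 21.7 x² + x − 3.999 = 0, giving x = 0.407 V (positive root), so V_GS = 0.828 V.
I_D = (V_DD − V_GS)/R = (4.42 − 0.828) / 5.86 = 0.613 mA.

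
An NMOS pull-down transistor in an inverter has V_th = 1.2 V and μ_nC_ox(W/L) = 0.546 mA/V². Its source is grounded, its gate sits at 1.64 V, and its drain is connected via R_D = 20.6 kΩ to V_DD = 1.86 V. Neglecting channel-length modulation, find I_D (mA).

I_D = 0.0529 mA

V_GS = V_G = 1.64 V, so V_ov = 1.64 − 1.2 = 0.44 V.
Assume saturation: I_D = ½ k_n V_ov² = 0.5 × 0.546 × 0.44² = 0.0529 mA, giving V_DS = V_DD − I_D R_D = 1.86 − 0.0529 × 20.6 = 0.771 V.
V_DS = 0.771 V ≥ V_ov = 0.44 V, confirming saturation.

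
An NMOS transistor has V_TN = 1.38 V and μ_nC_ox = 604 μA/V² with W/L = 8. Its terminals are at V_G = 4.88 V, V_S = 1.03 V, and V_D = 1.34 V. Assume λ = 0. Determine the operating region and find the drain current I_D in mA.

V_GS = V_G − V_S = 4.88 − 1.03 = 3.85 V; V_DS = V_D − V_S = 1.34 − 1.03 = 0.31 V.
k_n = μ_nC_ox · (W/L) = 4.832 mA/V².
V_ov = V_GS − V_TN = 3.85 − 1.38 = 2.47 V.
Since V_DS = 0.31 V < V_ov = 2.47 V, the device is in the triode region.
I_D = k_n [V_ov · V_DS − ½ V_DS²] = 4.832 × [2.47 × 0.31 − 0.5 × 0.31²] = 3.47 mA.

Triode; I_D = 3.47 mA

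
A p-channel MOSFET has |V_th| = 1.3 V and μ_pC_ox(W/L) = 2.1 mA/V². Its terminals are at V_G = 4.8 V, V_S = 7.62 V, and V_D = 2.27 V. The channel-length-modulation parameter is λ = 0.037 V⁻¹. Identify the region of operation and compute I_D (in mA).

Saturation; I_D = 2.91 mA

V_SG = V_S − V_G = 7.62 − 4.8 = 2.82 V; V_SD = V_S − V_D = 7.62 − 2.27 = 5.35 V.
V_ov = V_SG − |V_th| = 2.82 − 1.3 = 1.52 V.
Since V_SD = 5.35 V ≥ V_ov = 1.52 V, the device is in saturation.
I_D = ½ k_p V_ov² (1 + λ V_SD) = 0.5 × 2.1 × 1.52² × (1 + 0.037 × 5.35) = 2.91 mA.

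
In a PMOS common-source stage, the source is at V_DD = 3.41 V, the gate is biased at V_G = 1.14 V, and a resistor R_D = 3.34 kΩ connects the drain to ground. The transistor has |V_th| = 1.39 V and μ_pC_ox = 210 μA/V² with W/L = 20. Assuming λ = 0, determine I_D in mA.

I_D = 0.930 mA

V_SG = V_DD − V_G = 3.41 − 1.14 = 2.27 V, so V_ov = 2.27 − 1.39 = 0.88 V.
k_p = μ_pC_ox · (W/L) = 4.2 mA/V².
Assume saturation: I_D = ½ k_p V_ov² = 0.5 × 4.2 × 0.88² = 1.63 mA, giving V_SD = V_DD − I_D R_D = 3.41 − 1.63 × 3.34 = -2.02 V.
But -2.02 V < V_ov = 0.88 V, so the device is actually in triode.
In triode I_D = k_p[V_ov V_SD − ½ V_SD²] and I_D = (V_DD − V_SD)/R_D. Equating: 7.01 V_SD² − 13.34 V_SD + 3.41 = 0, giving V_SD = 0.304 V (the root below V_ov).
I_D = (3.41 − 0.304) / 3.34 = 0.93 mA.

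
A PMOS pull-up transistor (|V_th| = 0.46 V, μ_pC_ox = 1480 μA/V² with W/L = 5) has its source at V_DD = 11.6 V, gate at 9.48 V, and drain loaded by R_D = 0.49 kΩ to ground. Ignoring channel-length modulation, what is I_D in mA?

I_D = 10.2 mA

V_SG = V_DD − V_G = 11.6 − 9.48 = 2.12 V, so V_ov = 2.12 − 0.46 = 1.66 V.
k_p = μ_pC_ox · (W/L) = 7.4 mA/V².
Assume saturation: I_D = ½ k_p V_ov² = 0.5 × 7.4 × 1.66² = 10.2 mA, giving V_SD = V_DD − I_D R_D = 11.6 − 10.2 × 0.49 = 6.6 V.
V_SD = 6.6 V ≥ V_ov = 1.66 V, confirming saturation.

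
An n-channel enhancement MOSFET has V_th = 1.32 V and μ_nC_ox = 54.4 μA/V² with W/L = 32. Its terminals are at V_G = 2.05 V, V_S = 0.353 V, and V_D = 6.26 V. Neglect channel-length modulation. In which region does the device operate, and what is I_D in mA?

V_GS = V_G − V_S = 2.05 − 0.353 = 1.7 V; V_DS = V_D − V_S = 6.26 − 0.353 = 5.91 V.
k_n = μ_nC_ox · (W/L) = 1.741 mA/V².
V_ov = V_GS − V_th = 1.7 − 1.32 = 0.377 V.
Since V_DS = 5.91 V ≥ V_ov = 0.377 V, the device is in saturation.
I_D = ½ k_n V_ov² = 0.5 × 1.741 × 0.377² = 0.124 mA.

Saturation; I_D = 0.124 mA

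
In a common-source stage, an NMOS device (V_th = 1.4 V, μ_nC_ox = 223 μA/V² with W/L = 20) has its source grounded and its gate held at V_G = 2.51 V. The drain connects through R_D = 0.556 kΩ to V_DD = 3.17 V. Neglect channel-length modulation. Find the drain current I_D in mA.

V_GS = V_G = 2.51 V, so V_ov = 2.51 − 1.4 = 1.11 V.
k_n = μ_nC_ox · (W/L) = 4.46 mA/V².
Assume saturation: I_D = ½ k_n V_ov² = 0.5 × 4.46 × 1.11² = 2.75 mA, giving V_DS = V_DD − I_D R_D = 3.17 − 2.75 × 0.556 = 1.64 V.
V_DS = 1.64 V ≥ V_ov = 1.11 V, confirming saturation.

I_D = 2.75 mA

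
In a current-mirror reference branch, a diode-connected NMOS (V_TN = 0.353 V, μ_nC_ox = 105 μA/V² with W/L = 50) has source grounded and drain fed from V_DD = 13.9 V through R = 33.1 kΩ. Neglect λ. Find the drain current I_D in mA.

With gate tied to drain, V_GS = V_DS ≥ V_GS − V_TN, so the device is in saturation.
k_n = μ_nC_ox · (W/L) = 5.25 mA/V².
KCL at the drain: ½ k_n (V_GS − V_TN)² = (V_DD − V_GS)/R.
Let x = V_GS − 0.353. Then 86.9 x² + x − 13.55 = 0, giving x = 0.389 V (positive root), so V_GS = 0.742 V.
I_D = (V_DD − V_GS)/R = (13.9 − 0.742) / 33.1 = 0.398 mA.

I_D = 0.398 mA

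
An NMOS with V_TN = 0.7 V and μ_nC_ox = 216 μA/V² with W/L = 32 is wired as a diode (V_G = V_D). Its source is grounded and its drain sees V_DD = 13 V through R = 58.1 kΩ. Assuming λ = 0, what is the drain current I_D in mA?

I_D = 0.207 mA

With gate tied to drain, V_GS = V_DS ≥ V_GS − V_TN, so the device is in saturation.
k_n = μ_nC_ox · (W/L) = 6.912 mA/V².
KCL at the drain: ½ k_n (V_GS − V_TN)² = (V_DD − V_GS)/R.
Let x = V_GS − 0.7. Then 201 x² + x − 12.3 = 0, giving x = 0.245 V (positive root), so V_GS = 0.945 V.
I_D = (V_DD − V_GS)/R = (13 − 0.945) / 58.1 = 0.207 mA.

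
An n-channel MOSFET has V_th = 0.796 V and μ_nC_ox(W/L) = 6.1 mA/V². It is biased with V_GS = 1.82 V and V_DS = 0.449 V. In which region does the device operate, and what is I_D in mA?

Triode; I_D = 2.19 mA

V_ov = V_GS − V_th = 1.82 − 0.796 = 1.02 V.
Since V_DS = 0.449 V < V_ov = 1.02 V, the device is in the triode region.
I_D = k_n [V_ov · V_DS − ½ V_DS²] = 6.1 × [1.02 × 0.449 − 0.5 × 0.449²] = 2.19 mA.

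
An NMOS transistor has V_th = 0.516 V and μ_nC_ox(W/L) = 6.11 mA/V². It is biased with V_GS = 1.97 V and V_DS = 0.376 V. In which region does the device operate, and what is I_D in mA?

Triode; I_D = 2.91 mA

V_ov = V_GS − V_th = 1.97 − 0.516 = 1.45 V.
Since V_DS = 0.376 V < V_ov = 1.45 V, the device is in the triode region.
I_D = k_n [V_ov · V_DS − ½ V_DS²] = 6.11 × [1.45 × 0.376 − 0.5 × 0.376²] = 2.91 mA.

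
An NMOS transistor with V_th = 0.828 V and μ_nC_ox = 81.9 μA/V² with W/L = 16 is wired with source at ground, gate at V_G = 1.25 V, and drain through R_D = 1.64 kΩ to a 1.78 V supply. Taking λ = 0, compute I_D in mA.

I_D = 0.117 mA

V_GS = V_G = 1.25 V, so V_ov = 1.25 − 0.828 = 0.422 V.
k_n = μ_nC_ox · (W/L) = 1.31 mA/V².
Assume saturation: I_D = ½ k_n V_ov² = 0.5 × 1.31 × 0.422² = 0.117 mA, giving V_DS = V_DD − I_D R_D = 1.78 − 0.117 × 1.64 = 1.59 V.
V_DS = 1.59 V ≥ V_ov = 0.422 V, confirming saturation.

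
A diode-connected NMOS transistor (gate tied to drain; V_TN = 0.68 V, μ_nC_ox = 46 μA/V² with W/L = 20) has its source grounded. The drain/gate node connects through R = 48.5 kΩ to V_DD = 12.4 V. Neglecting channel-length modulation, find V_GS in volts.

V_GS = 1.38 V

With gate tied to drain, V_GS = V_DS ≥ V_GS − V_TN, so the device is in saturation.
k_n = μ_nC_ox · (W/L) = 0.92 mA/V².
KCL at the drain: ½ k_n (V_GS − V_TN)² = (V_DD − V_GS)/R.
Let x = V_GS − 0.68. Then 22.3 x² + x − 11.72 = 0, giving x = 0.703 V (positive root), so V_GS = 1.38 V.
I_D = (V_DD − V_GS)/R = (12.4 − 1.38) / 48.5 = 0.227 mA.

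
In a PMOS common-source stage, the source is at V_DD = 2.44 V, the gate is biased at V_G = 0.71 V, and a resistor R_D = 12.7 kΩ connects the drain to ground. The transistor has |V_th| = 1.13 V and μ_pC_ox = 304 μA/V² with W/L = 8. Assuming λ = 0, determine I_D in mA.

I_D = 0.181 mA

V_SG = V_DD − V_G = 2.44 − 0.71 = 1.73 V, so V_ov = 1.73 − 1.13 = 0.6 V.
k_p = μ_pC_ox · (W/L) = 2.432 mA/V².
Assume saturation: I_D = ½ k_p V_ov² = 0.5 × 2.432 × 0.6² = 0.438 mA, giving V_SD = V_DD − I_D R_D = 2.44 − 0.438 × 12.7 = -3.12 V.
But -3.12 V < V_ov = 0.6 V, so the device is actually in triode.
In triode I_D = k_p[V_ov V_SD − ½ V_SD²] and I_D = (V_DD − V_SD)/R_D. Equating: 15.4 V_SD² − 19.53 V_SD + 2.44 = 0, giving V_SD = 0.141 V (the root below V_ov).
I_D = (2.44 − 0.141) / 12.7 = 0.181 mA.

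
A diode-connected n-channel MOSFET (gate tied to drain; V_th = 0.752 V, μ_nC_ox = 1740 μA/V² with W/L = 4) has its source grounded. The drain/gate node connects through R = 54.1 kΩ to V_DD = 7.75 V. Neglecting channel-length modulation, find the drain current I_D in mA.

I_D = 0.126 mA

With gate tied to drain, V_GS = V_DS ≥ V_GS − V_th, so the device is in saturation.
k_n = μ_nC_ox · (W/L) = 6.96 mA/V².
KCL at the drain: ½ k_n (V_GS − V_th)² = (V_DD − V_GS)/R.
Let x = V_GS − 0.752. Then 188 x² + x − 6.998 = 0, giving x = 0.19 V (positive root), so V_GS = 0.942 V.
I_D = (V_DD − V_GS)/R = (7.75 − 0.942) / 54.1 = 0.126 mA.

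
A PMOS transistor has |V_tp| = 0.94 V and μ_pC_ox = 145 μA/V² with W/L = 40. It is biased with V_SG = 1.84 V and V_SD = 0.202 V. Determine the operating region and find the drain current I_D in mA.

k_p = μ_pC_ox · (W/L) = 5.8 mA/V².
V_ov = V_SG − |V_tp| = 1.84 − 0.94 = 0.9 V.
Since V_SD = 0.202 V < V_ov = 0.9 V, the device is in the triode region.
I_D = k_p [V_ov · V_SD − ½ V_SD²] = 5.8 × [0.9 × 0.202 − 0.5 × 0.202²] = 0.936 mA.

Triode; I_D = 0.936 mA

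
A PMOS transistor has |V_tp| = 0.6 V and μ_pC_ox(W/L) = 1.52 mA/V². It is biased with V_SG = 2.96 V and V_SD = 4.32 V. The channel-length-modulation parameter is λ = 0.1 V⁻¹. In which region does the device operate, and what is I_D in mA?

Saturation; I_D = 6.06 mA

V_ov = V_SG − |V_tp| = 2.96 − 0.6 = 2.36 V.
Since V_SD = 4.32 V ≥ V_ov = 2.36 V, the device is in saturation.
I_D = ½ k_p V_ov² (1 + λ V_SD) = 0.5 × 1.52 × 2.36² × (1 + 0.1 × 4.32) = 6.06 mA.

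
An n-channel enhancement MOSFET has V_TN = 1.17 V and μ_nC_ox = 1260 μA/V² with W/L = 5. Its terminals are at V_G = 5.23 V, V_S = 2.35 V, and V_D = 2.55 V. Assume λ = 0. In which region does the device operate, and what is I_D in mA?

V_GS = V_G − V_S = 5.23 − 2.35 = 2.88 V; V_DS = V_D − V_S = 2.55 − 2.35 = 0.2 V.
k_n = μ_nC_ox · (W/L) = 6.3 mA/V².
V_ov = V_GS − V_TN = 2.88 − 1.17 = 1.71 V.
Since V_DS = 0.2 V < V_ov = 1.71 V, the device is in the triode region.
I_D = k_n [V_ov · V_DS − ½ V_DS²] = 6.3 × [1.71 × 0.2 − 0.5 × 0.2²] = 2.03 mA.

Triode; I_D = 2.03 mA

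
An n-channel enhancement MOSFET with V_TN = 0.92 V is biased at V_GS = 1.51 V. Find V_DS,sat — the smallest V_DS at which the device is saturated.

The boundary between triode and saturation is V_DS = V_GS − V_TN = V_ov.
V_ov = 1.51 − 0.92 = 0.59 V.

V_DS,sat = 0.590 V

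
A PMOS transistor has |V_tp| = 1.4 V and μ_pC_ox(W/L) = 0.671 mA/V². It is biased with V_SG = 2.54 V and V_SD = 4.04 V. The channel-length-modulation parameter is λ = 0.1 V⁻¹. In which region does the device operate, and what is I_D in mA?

Saturation; I_D = 0.612 mA

V_ov = V_SG − |V_tp| = 2.54 − 1.4 = 1.14 V.
Since V_SD = 4.04 V ≥ V_ov = 1.14 V, the device is in saturation.
I_D = ½ k_p V_ov² (1 + λ V_SD) = 0.5 × 0.671 × 1.14² × (1 + 0.1 × 4.04) = 0.612 mA.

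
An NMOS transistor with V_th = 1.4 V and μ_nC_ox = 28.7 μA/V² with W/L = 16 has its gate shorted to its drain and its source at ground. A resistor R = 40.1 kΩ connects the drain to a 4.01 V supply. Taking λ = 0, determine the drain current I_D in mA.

With gate tied to drain, V_GS = V_DS ≥ V_GS − V_th, so the device is in saturation.
k_n = μ_nC_ox · (W/L) = 0.4592 mA/V².
KCL at the drain: ½ k_n (V_GS − V_th)² = (V_DD − V_GS)/R.
Let x = V_GS − 1.4. Then 9.21 x² + x − 2.61 = 0, giving x = 0.481 V (positive root), so V_GS = 1.88 V.
I_D = (V_DD − V_GS)/R = (4.01 − 1.88) / 40.1 = 0.0531 mA.

I_D = 0.0531 mA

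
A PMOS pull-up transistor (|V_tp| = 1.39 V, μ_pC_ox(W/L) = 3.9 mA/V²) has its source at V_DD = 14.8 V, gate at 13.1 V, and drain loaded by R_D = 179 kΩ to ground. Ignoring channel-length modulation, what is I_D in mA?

V_SG = V_DD − V_G = 14.8 − 13.1 = 1.7 V, so V_ov = 1.7 − 1.39 = 0.31 V.
Assume saturation: I_D = ½ k_p V_ov² = 0.5 × 3.9 × 0.31² = 0.187 mA, giving V_SD = V_DD − I_D R_D = 14.8 − 0.187 × 179 = -18.7 V.
But -18.7 V < V_ov = 0.31 V, so the device is actually in triode.
In triode I_D = k_p[V_ov V_SD − ½ V_SD²] and I_D = (V_DD − V_SD)/R_D. Equating: 349 V_SD² − 217.4 V_SD + 14.8 = 0, giving V_SD = 0.0778 V (the root below V_ov).
I_D = (14.8 − 0.0778) / 179 = 0.0822 mA.

I_D = 0.0822 mA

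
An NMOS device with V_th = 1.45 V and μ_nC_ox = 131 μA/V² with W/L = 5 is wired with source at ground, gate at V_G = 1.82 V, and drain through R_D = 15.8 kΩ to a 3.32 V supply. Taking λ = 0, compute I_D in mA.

V_GS = V_G = 1.82 V, so V_ov = 1.82 − 1.45 = 0.37 V.
k_n = μ_nC_ox · (W/L) = 0.655 mA/V².
Assume saturation: I_D = ½ k_n V_ov² = 0.5 × 0.655 × 0.37² = 0.0448 mA, giving V_DS = V_DD − I_D R_D = 3.32 − 0.0448 × 15.8 = 2.61 V.
V_DS = 2.61 V ≥ V_ov = 0.37 V, confirming saturation.

I_D = 0.0448 mA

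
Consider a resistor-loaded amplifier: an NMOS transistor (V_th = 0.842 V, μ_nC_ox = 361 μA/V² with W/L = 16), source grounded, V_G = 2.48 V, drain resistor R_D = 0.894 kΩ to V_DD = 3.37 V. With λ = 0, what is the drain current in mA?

I_D = 3.32 mA

V_GS = V_G = 2.48 V, so V_ov = 2.48 − 0.842 = 1.64 V.
k_n = μ_nC_ox · (W/L) = 5.776 mA/V².
Assume saturation: I_D = ½ k_n V_ov² = 0.5 × 5.776 × 1.64² = 7.75 mA, giving V_DS = V_DD − I_D R_D = 3.37 − 7.75 × 0.894 = -3.56 V.
But -3.56 V < V_ov = 1.64 V, so the device is actually in triode.
In triode I_D = k_n[V_ov V_DS − ½ V_DS²] and I_D = (V_DD − V_DS)/R_D. Equating: 2.58 V_DS² − 9.458 V_DS + 3.37 = 0, giving V_DS = 0.4 V (the root below V_ov).
I_D = (3.37 − 0.4) / 0.894 = 3.32 mA.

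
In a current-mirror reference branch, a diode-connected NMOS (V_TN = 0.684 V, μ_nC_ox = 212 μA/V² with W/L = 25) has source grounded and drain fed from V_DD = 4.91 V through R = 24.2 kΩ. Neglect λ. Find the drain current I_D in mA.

I_D = 0.164 mA

With gate tied to drain, V_GS = V_DS ≥ V_GS − V_TN, so the device is in saturation.
k_n = μ_nC_ox · (W/L) = 5.3 mA/V².
KCL at the drain: ½ k_n (V_GS − V_TN)² = (V_DD − V_GS)/R.
Let x = V_GS − 0.684. Then 64.1 x² + x − 4.226 = 0, giving x = 0.249 V (positive root), so V_GS = 0.933 V.
I_D = (V_DD − V_GS)/R = (4.91 − 0.933) / 24.2 = 0.164 mA.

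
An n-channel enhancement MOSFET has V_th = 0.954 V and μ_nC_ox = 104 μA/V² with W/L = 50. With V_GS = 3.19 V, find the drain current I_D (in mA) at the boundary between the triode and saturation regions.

At the boundary V_DS = V_ov = V_GS − V_th = 3.19 − 0.954 = 2.24 V.
k_n = μ_nC_ox · (W/L) = 5.2 mA/V².
I_D = ½ k_n V_ov² = 0.5 × 5.2 × 2.24² = 13 mA.

I_D = 13.0 mA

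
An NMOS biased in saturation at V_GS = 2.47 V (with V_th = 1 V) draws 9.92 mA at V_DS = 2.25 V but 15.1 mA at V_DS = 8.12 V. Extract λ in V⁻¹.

λ = 0.111 V⁻¹

With V_GS fixed, I_D ∝ (1 + λ V_DS) in saturation, so I_D2/I_D1 = (1 + λ V_DS2)/(1 + λ V_DS1).
15.1/9.92 = 1.522 = (1 + 8.12 λ)/(1 + 2.25 λ).
Solving: λ (I_D1 V_DS2 − I_D2 V_DS1) = I_D2 − I_D1, so λ = (15.1 − 9.92) / (9.92 × 8.12 − 15.1 × 2.25) = 5.18 / 46.6 = 0.111 V⁻¹.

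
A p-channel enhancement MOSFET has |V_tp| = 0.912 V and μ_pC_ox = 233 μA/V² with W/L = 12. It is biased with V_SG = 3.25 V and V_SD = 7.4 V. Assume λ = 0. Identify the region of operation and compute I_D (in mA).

k_p = μ_pC_ox · (W/L) = 2.796 mA/V².
V_ov = V_SG − |V_tp| = 3.25 − 0.912 = 2.34 V.
Since V_SD = 7.4 V ≥ V_ov = 2.34 V, the device is in saturation.
I_D = ½ k_p V_ov² = 0.5 × 2.796 × 2.34² = 7.64 mA.

Saturation; I_D = 7.64 mA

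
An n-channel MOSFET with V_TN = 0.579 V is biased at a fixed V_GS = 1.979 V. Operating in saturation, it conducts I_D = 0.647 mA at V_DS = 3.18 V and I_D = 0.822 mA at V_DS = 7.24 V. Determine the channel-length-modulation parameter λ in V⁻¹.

With V_GS fixed, I_D ∝ (1 + λ V_DS) in saturation, so I_D2/I_D1 = (1 + λ V_DS2)/(1 + λ V_DS1).
0.822/0.647 = 1.27 = (1 + 7.24 λ)/(1 + 3.18 λ).
Solving: λ (I_D1 V_DS2 − I_D2 V_DS1) = I_D2 − I_D1, so λ = (0.822 − 0.647) / (0.647 × 7.24 − 0.822 × 3.18) = 0.175 / 2.07 = 0.0845 V⁻¹.

λ = 0.0845 V⁻¹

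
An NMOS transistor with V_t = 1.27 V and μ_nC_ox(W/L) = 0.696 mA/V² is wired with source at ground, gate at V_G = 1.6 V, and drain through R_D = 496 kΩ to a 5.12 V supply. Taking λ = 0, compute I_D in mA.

I_D = 0.0102 mA

V_GS = V_G = 1.6 V, so V_ov = 1.6 − 1.27 = 0.33 V.
Assume saturation: I_D = ½ k_n V_ov² = 0.5 × 0.696 × 0.33² = 0.0379 mA, giving V_DS = V_DD − I_D R_D = 5.12 − 0.0379 × 496 = -13.7 V.
But -13.7 V < V_ov = 0.33 V, so the device is actually in triode.
In triode I_D = k_n[V_ov V_DS − ½ V_DS²] and I_D = (V_DD − V_DS)/R_D. Equating: 173 V_DS² − 114.9 V_DS + 5.12 = 0, giving V_DS = 0.048 V (the root below V_ov).
I_D = (5.12 − 0.048) / 496 = 0.0102 mA.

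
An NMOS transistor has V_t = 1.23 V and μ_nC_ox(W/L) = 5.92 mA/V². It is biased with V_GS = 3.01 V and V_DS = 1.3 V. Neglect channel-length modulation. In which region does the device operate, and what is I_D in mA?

V_ov = V_GS − V_t = 3.01 − 1.23 = 1.78 V.
Since V_DS = 1.3 V < V_ov = 1.78 V, the device is in the triode region.
I_D = k_n [V_ov · V_DS − ½ V_DS²] = 5.92 × [1.78 × 1.3 − 0.5 × 1.3²] = 8.7 mA.

Triode; I_D = 8.70 mA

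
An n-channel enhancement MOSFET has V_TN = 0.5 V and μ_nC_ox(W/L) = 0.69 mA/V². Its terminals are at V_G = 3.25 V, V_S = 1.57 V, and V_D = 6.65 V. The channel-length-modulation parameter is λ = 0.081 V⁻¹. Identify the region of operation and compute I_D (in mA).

V_GS = V_G − V_S = 3.25 − 1.57 = 1.68 V; V_DS = V_D − V_S = 6.65 − 1.57 = 5.08 V.
V_ov = V_GS − V_TN = 1.68 − 0.5 = 1.18 V.
Since V_DS = 5.08 V ≥ V_ov = 1.18 V, the device is in saturation.
I_D = ½ k_n V_ov² (1 + λ V_DS) = 0.5 × 0.69 × 1.18² × (1 + 0.081 × 5.08) = 0.678 mA.

Saturation; I_D = 0.678 mA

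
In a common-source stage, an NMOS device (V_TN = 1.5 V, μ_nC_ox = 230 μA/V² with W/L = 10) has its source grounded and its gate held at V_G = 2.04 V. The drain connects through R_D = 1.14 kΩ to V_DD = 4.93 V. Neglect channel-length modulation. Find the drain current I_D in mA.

V_GS = V_G = 2.04 V, so V_ov = 2.04 − 1.5 = 0.54 V.
k_n = μ_nC_ox · (W/L) = 2.3 mA/V².
Assume saturation: I_D = ½ k_n V_ov² = 0.5 × 2.3 × 0.54² = 0.335 mA, giving V_DS = V_DD − I_D R_D = 4.93 − 0.335 × 1.14 = 4.55 V.
V_DS = 4.55 V ≥ V_ov = 0.54 V, confirming saturation.

I_D = 0.335 mA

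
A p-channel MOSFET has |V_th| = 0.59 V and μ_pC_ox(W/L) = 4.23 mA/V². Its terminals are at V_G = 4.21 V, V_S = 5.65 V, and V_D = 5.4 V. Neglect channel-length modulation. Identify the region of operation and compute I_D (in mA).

Triode; I_D = 0.767 mA

V_SG = V_S − V_G = 5.65 − 4.21 = 1.44 V; V_SD = V_S − V_D = 5.65 − 5.4 = 0.25 V.
V_ov = V_SG − |V_th| = 1.44 − 0.59 = 0.85 V.
Since V_SD = 0.25 V < V_ov = 0.85 V, the device is in the triode region.
I_D = k_p [V_ov · V_SD − ½ V_SD²] = 4.23 × [0.85 × 0.25 − 0.5 × 0.25²] = 0.767 mA.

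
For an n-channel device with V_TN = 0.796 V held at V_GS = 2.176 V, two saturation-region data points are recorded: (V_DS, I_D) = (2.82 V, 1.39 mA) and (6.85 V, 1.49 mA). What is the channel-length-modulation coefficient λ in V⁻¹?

With V_GS fixed, I_D ∝ (1 + λ V_DS) in saturation, so I_D2/I_D1 = (1 + λ V_DS2)/(1 + λ V_DS1).
1.49/1.39 = 1.072 = (1 + 6.85 λ)/(1 + 2.82 λ).
Solving: λ (I_D1 V_DS2 − I_D2 V_DS1) = I_D2 − I_D1, so λ = (1.49 − 1.39) / (1.39 × 6.85 − 1.49 × 2.82) = 0.1 / 5.32 = 0.0188 V⁻¹.

λ = 0.0188 V⁻¹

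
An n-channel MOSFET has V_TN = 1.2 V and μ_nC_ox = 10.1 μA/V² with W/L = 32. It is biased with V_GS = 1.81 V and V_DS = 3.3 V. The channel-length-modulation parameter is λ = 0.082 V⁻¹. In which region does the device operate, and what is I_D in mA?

k_n = μ_nC_ox · (W/L) = 0.3232 mA/V².
V_ov = V_GS − V_TN = 1.81 − 1.2 = 0.61 V.
Since V_DS = 3.3 V ≥ V_ov = 0.61 V, the device is in saturation.
I_D = ½ k_n V_ov² (1 + λ V_DS) = 0.5 × 0.3232 × 0.61² × (1 + 0.082 × 3.3) = 0.0764 mA.

Saturation; I_D = 0.0764 mA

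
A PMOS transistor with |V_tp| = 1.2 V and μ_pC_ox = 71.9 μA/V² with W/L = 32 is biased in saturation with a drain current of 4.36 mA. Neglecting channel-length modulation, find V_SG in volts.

k_p = μ_pC_ox · (W/L) = 2.301 mA/V².
In saturation I_D = ½ k_p (V_SG − |V_tp|)², so V_SG − |V_tp| = √(2 I_D / k_p) = √(2 × 4.36 / 2.301) = 1.95 V.
V_SG = 1.2 + 1.95 = 3.15 V.

V_SG = 3.15 V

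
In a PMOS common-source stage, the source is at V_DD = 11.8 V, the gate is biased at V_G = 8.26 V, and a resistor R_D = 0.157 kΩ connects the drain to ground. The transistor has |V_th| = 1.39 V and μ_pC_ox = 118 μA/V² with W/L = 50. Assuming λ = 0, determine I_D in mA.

I_D = 13.6 mA

V_SG = V_DD − V_G = 11.8 − 8.26 = 3.54 V, so V_ov = 3.54 − 1.39 = 2.15 V.
k_p = μ_pC_ox · (W/L) = 5.9 mA/V².
Assume saturation: I_D = ½ k_p V_ov² = 0.5 × 5.9 × 2.15² = 13.6 mA, giving V_SD = V_DD − I_D R_D = 11.8 − 13.6 × 0.157 = 9.66 V.
V_SD = 9.66 V ≥ V_ov = 2.15 V, confirming saturation.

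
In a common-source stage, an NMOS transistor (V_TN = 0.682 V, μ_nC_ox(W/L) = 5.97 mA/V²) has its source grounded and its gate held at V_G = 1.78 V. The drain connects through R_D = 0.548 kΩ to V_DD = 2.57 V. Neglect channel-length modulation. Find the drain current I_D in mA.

I_D = 3.28 mA

V_GS = V_G = 1.78 V, so V_ov = 1.78 − 0.682 = 1.1 V.
Assume saturation: I_D = ½ k_n V_ov² = 0.5 × 5.97 × 1.1² = 3.6 mA, giving V_DS = V_DD − I_D R_D = 2.57 − 3.6 × 0.548 = 0.598 V.
But 0.598 V < V_ov = 1.1 V, so the device is actually in triode.
In triode I_D = k_n[V_ov V_DS − ½ V_DS²] and I_D = (V_DD − V_DS)/R_D. Equating: 1.64 V_DS² − 4.592 V_DS + 2.57 = 0, giving V_DS = 0.772 V (the root below V_ov).
I_D = (2.57 − 0.772) / 0.548 = 3.28 mA.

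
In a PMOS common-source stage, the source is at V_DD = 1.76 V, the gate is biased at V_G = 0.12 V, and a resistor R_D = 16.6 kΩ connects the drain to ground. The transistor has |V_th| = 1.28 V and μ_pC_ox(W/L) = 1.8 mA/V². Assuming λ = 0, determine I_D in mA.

I_D = 0.0939 mA

V_SG = V_DD − V_G = 1.76 − 0.12 = 1.64 V, so V_ov = 1.64 − 1.28 = 0.36 V.
Assume saturation: I_D = ½ k_p V_ov² = 0.5 × 1.8 × 0.36² = 0.117 mA, giving V_SD = V_DD − I_D R_D = 1.76 − 0.117 × 16.6 = -0.176 V.
But -0.176 V < V_ov = 0.36 V, so the device is actually in triode.
In triode I_D = k_p[V_ov V_SD − ½ V_SD²] and I_D = (V_DD − V_SD)/R_D. Equating: 14.9 V_SD² − 11.76 V_SD + 1.76 = 0, giving V_SD = 0.201 V (the root below V_ov).
I_D = (1.76 − 0.201) / 16.6 = 0.0939 mA.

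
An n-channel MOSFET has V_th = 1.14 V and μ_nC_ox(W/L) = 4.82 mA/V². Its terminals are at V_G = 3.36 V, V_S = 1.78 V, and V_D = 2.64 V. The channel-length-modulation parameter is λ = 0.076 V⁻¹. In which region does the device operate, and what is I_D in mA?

Saturation; I_D = 0.497 mA

V_GS = V_G − V_S = 3.36 − 1.78 = 1.58 V; V_DS = V_D − V_S = 2.64 − 1.78 = 0.86 V.
V_ov = V_GS − V_th = 1.58 − 1.14 = 0.44 V.
Since V_DS = 0.86 V ≥ V_ov = 0.44 V, the device is in saturation.
I_D = ½ k_n V_ov² (1 + λ V_DS) = 0.5 × 4.82 × 0.44² × (1 + 0.076 × 0.86) = 0.497 mA.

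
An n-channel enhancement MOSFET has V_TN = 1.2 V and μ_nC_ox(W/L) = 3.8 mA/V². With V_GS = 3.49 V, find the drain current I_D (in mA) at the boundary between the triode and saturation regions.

At the boundary V_DS = V_ov = V_GS − V_TN = 3.49 − 1.2 = 2.29 V.
I_D = ½ k_n V_ov² = 0.5 × 3.8 × 2.29² = 9.96 mA.

I_D = 9.96 mA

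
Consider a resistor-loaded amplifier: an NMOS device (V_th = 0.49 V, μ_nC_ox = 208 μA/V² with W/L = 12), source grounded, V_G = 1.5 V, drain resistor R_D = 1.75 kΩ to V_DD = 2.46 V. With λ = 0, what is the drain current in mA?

I_D = 1.06 mA

V_GS = V_G = 1.5 V, so V_ov = 1.5 − 0.49 = 1.01 V.
k_n = μ_nC_ox · (W/L) = 2.496 mA/V².
Assume saturation: I_D = ½ k_n V_ov² = 0.5 × 2.496 × 1.01² = 1.27 mA, giving V_DS = V_DD − I_D R_D = 2.46 − 1.27 × 1.75 = 0.232 V.
But 0.232 V < V_ov = 1.01 V, so the device is actually in triode.
In triode I_D = k_n[V_ov V_DS − ½ V_DS²] and I_D = (V_DD − V_DS)/R_D. Equating: 2.18 V_DS² − 5.412 V_DS + 2.46 = 0, giving V_DS = 0.6 V (the root below V_ov).
I_D = (2.46 − 0.6) / 1.75 = 1.06 mA.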